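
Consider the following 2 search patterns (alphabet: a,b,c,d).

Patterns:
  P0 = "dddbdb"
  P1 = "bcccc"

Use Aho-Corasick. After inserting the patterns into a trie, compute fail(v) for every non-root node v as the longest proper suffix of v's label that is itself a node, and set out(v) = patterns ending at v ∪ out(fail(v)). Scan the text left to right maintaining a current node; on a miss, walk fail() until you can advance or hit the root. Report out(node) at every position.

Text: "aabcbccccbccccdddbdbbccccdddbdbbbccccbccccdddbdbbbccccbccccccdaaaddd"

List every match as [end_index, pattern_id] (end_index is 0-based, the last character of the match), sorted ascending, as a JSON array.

Build:
Trie (insert patterns):
  0='ε' goto b→7 d→1
  1='d' goto d→2
  2='dd' goto d→3
  3='ddd' goto b→4
  4='dddb' goto d→5
  5='dddbd' goto b→6
  6='dddbdb' goto ·  ←P0
  7='b' goto c→8
  8='bc' goto c→9
  9='bcc' goto c→10
  10='bccc' goto c→11
  11='bcccc' goto ·  ←P1

BFS fail/out derivation:
  fail(1) 'd': from fail(0)=0 chase 'd': 0 ⇒ 0;  out=∅∪out(0)=∅
  fail(7) 'b': from fail(0)=0 chase 'b': 0 ⇒ 0;  out=∅∪out(0)=∅
  fail(2) 'dd': from fail(1)=0 chase 'd': 0 ⇒ 1;  out=∅∪out(1)=∅
  fail(8) 'bc': from fail(7)=0 chase 'c': 0 ⇒ 0;  out=∅∪out(0)=∅
  fail(3) 'ddd': from fail(2)=1 chase 'd': 1 ⇒ 2;  out=∅∪out(2)=∅
  fail(9) 'bcc': from fail(8)=0 chase 'c': 0 ⇒ 0;  out=∅∪out(0)=∅
  fail(4) 'dddb': from fail(3)=2 chase 'b': 2→1→0 ⇒ 7;  out=∅∪out(7)=∅
  fail(10) 'bccc': from fail(9)=0 chase 'c': 0 ⇒ 0;  out=∅∪out(0)=∅
  fail(5) 'dddbd': from fail(4)=7 chase 'd': 7→0 ⇒ 1;  out=∅∪out(1)=∅
  fail(11) 'bcccc': from fail(10)=0 chase 'c': 0 ⇒ 0;  out={1}∪out(0)={1}
  fail(6) 'dddbdb': from fail(5)=1 chase 'b': 1→0 ⇒ 7;  out={0}∪out(7)={0}

Text stream:
i=0 'a': node 0→0
i=1 'a': node 0→0
i=2 'b': node 0→7
i=3 'c': node 7→8
i=4 'b': node 8→7 (fail-walked)
i=5 'c': node 7→8
i=6 'c': node 8→9
i=7 'c': node 9→10
i=8 'c': node 10→11  ** P1@[4:8]
i=9 'b': node 11→7 (fail-walked)
i=10 'c': node 7→8
i=11 'c': node 8→9
i=12 'c': node 9→10
i=13 'c': node 10→11  ** P1@[9:13]
i=14 'd': node 11→1 (fail-walked)
i=15 'd': node 1→2
i=16 'd': node 2→3
i=17 'b': node 3→4
i=18 'd': node 4→5
i=19 'b': node 5→6  ** P0@[14:19]
i=20 'b': node 6→7 (fail-walked)
i=21 'c': node 7→8
i=22 'c': node 8→9
i=23 'c': node 9→10
i=24 'c': node 10→11  ** P1@[20:24]
i=25 'd': node 11→1 (fail-walked)
i=26 'd': node 1→2
i=27 'd': node 2→3
i=28 'b': node 3→4
i=29 'd': node 4→5
i=30 'b': node 5→6  ** P0@[25:30]
i=31 'b': node 6→7 (fail-walked)
i=32 'b': node 7→7 (fail-walked)
i=33 'c': node 7→8
i=34 'c': node 8→9
i=35 'c': node 9→10
i=36 'c': node 10→11  ** P1@[32:36]
i=37 'b': node 11→7 (fail-walked)
i=38 'c': node 7→8
i=39 'c': node 8→9
i=40 'c': node 9→10
i=41 'c': node 10→11  ** P1@[37:41]
i=42 'd': node 11→1 (fail-walked)
i=43 'd': node 1→2
i=44 'd': node 2→3
i=45 'b': node 3→4
i=46 'd': node 4→5
i=47 'b': node 5→6  ** P0@[42:47]
i=48 'b': node 6→7 (fail-walked)
i=49 'b': node 7→7 (fail-walked)
i=50 'c': node 7→8
i=51 'c': node 8→9
i=52 'c': node 9→10
i=53 'c': node 10→11  ** P1@[49:53]
i=54 'b': node 11→7 (fail-walked)
i=55 'c': node 7→8
i=56 'c': node 8→9
i=57 'c': node 9→10
i=58 'c': node 10→11  ** P1@[54:58]
i=59 'c': node 11→0 (fail-walked)
i=60 'c': node 0→0
i=61 'd': node 0→1
i=62 'a': node 1→0 (fail-walked)
i=63 'a': node 0→0
i=64 'a': node 0→0
i=65 'd': node 0→1
i=66 'd': node 1→2
i=67 'd': node 2→3

Result: [[8,1],[13,1],[19,0],[24,1],[30,0],[36,1],[41,1],[47,0],[53,1],[58,1]]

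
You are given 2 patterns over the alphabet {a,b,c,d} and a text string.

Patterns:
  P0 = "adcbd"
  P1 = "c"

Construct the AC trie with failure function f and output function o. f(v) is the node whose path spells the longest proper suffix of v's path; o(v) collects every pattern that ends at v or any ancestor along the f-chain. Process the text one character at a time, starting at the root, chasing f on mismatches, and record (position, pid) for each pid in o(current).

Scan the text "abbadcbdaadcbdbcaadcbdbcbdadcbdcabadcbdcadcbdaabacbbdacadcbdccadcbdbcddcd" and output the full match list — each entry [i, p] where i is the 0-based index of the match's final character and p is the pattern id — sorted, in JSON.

Construct AC machine:
Trie nodes:
  n0 'ε': a→1 c→6
  n1 'a': d→2
  n2 'ad': c→3
  n3 'adc': b→4
  n4 'adcb': d→5
  n5 'adcbd': ·  [P0 ends]
  n6 'c': ·  [P1 ends]

BFS fail/out derivation:
  fail(1) 'a': from fail(0)=0 chase 'a': 0 ⇒ 0;  out=∅∪out(0)=∅
  fail(6) 'c': from fail(0)=0 chase 'c': 0 ⇒ 0;  out={1}∪out(0)={1}
  fail(2) 'ad': from fail(1)=0 chase 'd': 0 ⇒ 0;  out=∅∪out(0)=∅
  fail(3) 'adc': from fail(2)=0 chase 'c': 0 ⇒ 6;  out=∅∪out(6)={1}
  fail(4) 'adcb': from fail(3)=6 chase 'b': 6→0 ⇒ 0;  out=∅∪out(0)=∅
  fail(5) 'adcbd': from fail(4)=0 chase 'd': 0 ⇒ 0;  out={0}∪out(0)={0}

Scan:
[0] read 'a'  n0⇒n1
[1] read 'b'  n1⇒n0 (via fail)
[2] read 'b'  n0⇒n0
[3] read 'a'  n0⇒n1
[4] read 'd'  n1⇒n2
[5] read 'c'  n2⇒n3  ** P1@[5:5]
[6] read 'b'  n3⇒n4
[7] read 'd'  n4⇒n5  ** P0@[3:7]
[8] read 'a'  n5⇒n1 (via fail)
[9] read 'a'  n1⇒n1 (via fail)
[10] read 'd'  n1⇒n2
[11] read 'c'  n2⇒n3  ** P1@[11:11]
[12] read 'b'  n3⇒n4
[13] read 'd'  n4⇒n5  ** P0@[9:13]
[14] read 'b'  n5⇒n0 (via fail)
[15] read 'c'  n0⇒n6  ** P1@[15:15]
[16] read 'a'  n6⇒n1 (via fail)
[17] read 'a'  n1⇒n1 (via fail)
[18] read 'd'  n1⇒n2
[19] read 'c'  n2⇒n3  ** P1@[19:19]
[20] read 'b'  n3⇒n4
[21] read 'd'  n4⇒n5  ** P0@[17:21]
[22] read 'b'  n5⇒n0 (via fail)
[23] read 'c'  n0⇒n6  ** P1@[23:23]
[24] read 'b'  n6⇒n0 (via fail)
[25] read 'd'  n0⇒n0
[26] read 'a'  n0⇒n1
[27] read 'd'  n1⇒n2
[28] read 'c'  n2⇒n3  ** P1@[28:28]
[29] read 'b'  n3⇒n4
[30] read 'd'  n4⇒n5  ** P0@[26:30]
[31] read 'c'  n5⇒n6 (via fail)  ** P1@[31:31]
[32] read 'a'  n6⇒n1 (via fail)
[33] read 'b'  n1⇒n0 (via fail)
[34] read 'a'  n0⇒n1
[35] read 'd'  n1⇒n2
[36] read 'c'  n2⇒n3  ** P1@[36:36]
[37] read 'b'  n3⇒n4
[38] read 'd'  n4⇒n5  ** P0@[34:38]
[39] read 'c'  n5⇒n6 (via fail)  ** P1@[39:39]
[40] read 'a'  n6⇒n1 (via fail)
[41] read 'd'  n1⇒n2
[42] read 'c'  n2⇒n3  ** P1@[42:42]
[43] read 'b'  n3⇒n4
[44] read 'd'  n4⇒n5  ** P0@[40:44]
[45] read 'a'  n5⇒n1 (via fail)
[46] read 'a'  n1⇒n1 (via fail)
[47] read 'b'  n1⇒n0 (via fail)
[48] read 'a'  n0⇒n1
[49] read 'c'  n1⇒n6 (via fail)  ** P1@[49:49]
[50] read 'b'  n6⇒n0 (via fail)
[51] read 'b'  n0⇒n0
[52] read 'd'  n0⇒n0
[53] read 'a'  n0⇒n1
[54] read 'c'  n1⇒n6 (via fail)  ** P1@[54:54]
[55] read 'a'  n6⇒n1 (via fail)
[56] read 'd'  n1⇒n2
[57] read 'c'  n2⇒n3  ** P1@[57:57]
[58] read 'b'  n3⇒n4
[59] read 'd'  n4⇒n5  ** P0@[55:59]
[60] read 'c'  n5⇒n6 (via fail)  ** P1@[60:60]
[61] read 'c'  n6⇒n6 (via fail)  ** P1@[61:61]
[62] read 'a'  n6⇒n1 (via fail)
[63] read 'd'  n1⇒n2
[64] read 'c'  n2⇒n3  ** P1@[64:64]
[65] read 'b'  n3⇒n4
[66] read 'd'  n4⇒n5  ** P0@[62:66]
[67] read 'b'  n5⇒n0 (via fail)
[68] read 'c'  n0⇒n6  ** P1@[68:68]
[69] read 'd'  n6⇒n0 (via fail)
[70] read 'd'  n0⇒n0
[71] read 'c'  n0⇒n6  ** P1@[71:71]
[72] read 'd'  n6⇒n0 (via fail)

All matches (sorted): [[5,1],[7,0],[11,1],[13,0],[15,1],[19,1],[21,0],[23,1],[28,1],[30,0],[31,1],[36,1],[38,0],[39,1],[42,1],[44,0],[49,1],[54,1],[57,1],[59,0],[60,1],[61,1],[64,1],[66,0],[68,1],[71,1]]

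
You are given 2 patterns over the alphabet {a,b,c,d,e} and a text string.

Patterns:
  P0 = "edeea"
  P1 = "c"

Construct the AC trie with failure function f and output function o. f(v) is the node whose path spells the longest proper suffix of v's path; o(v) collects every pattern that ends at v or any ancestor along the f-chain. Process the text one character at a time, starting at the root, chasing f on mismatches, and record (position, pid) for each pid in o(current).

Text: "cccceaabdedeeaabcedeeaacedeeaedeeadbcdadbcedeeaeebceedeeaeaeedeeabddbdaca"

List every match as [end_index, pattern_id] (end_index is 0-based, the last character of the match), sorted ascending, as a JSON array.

Build:
Trie (insert patterns):
  n0 'ε': c→6 e→1
  n1 'e': d→2
  n2 'ed': e→3
  n3 'ede': e→4
  n4 'edee': a→5
  n5 'edeea': ·  ←P0
  n6 'c': ·  ←P1

Failure links (BFS by depth):
  n1('e'): parent n0 fail=0; on 'e' 0 → fail=0;  out ∅∪∅=∅
  n6('c'): parent n0 fail=0; on 'c' 0 → fail=0;  out {1}∪∅={1}
  n2('ed'): parent n1 fail=0; on 'd' 0 → fail=0;  out ∅∪∅=∅
  n3('ede'): parent n2 fail=0; on 'e' 0 → fail=1;  out ∅∪∅=∅
  n4('edee'): parent n3 fail=1; on 'e' 1→0 → fail=1;  out ∅∪∅=∅
  n5('edeea'): parent n4 fail=1; on 'a' 1→0 → fail=0;  out {0}∪∅={0}

Text stream:
[0] read 'c'  n0⇒n6  emit P1@[0:0]
[1] read 'c'  n6⇒n6 (via fail)  emit P1@[1:1]
[2] read 'c'  n6⇒n6 (via fail)  emit P1@[2:2]
[3] read 'c'  n6⇒n6 (via fail)  emit P1@[3:3]
[4] read 'e'  n6⇒n1 (via fail)
[5] read 'a'  n1⇒n0 (via fail)
[6] read 'a'  n0⇒n0
[7] read 'b'  n0⇒n0
[8] read 'd'  n0⇒n0
[9] read 'e'  n0⇒n1
[10] read 'd'  n1⇒n2
[11] read 'e'  n2⇒n3
[12] read 'e'  n3⇒n4
[13] read 'a'  n4⇒n5  emit P0@[9:13]
[14] read 'a'  n5⇒n0 (via fail)
[15] read 'b'  n0⇒n0
[16] read 'c'  n0⇒n6  emit P1@[16:16]
[17] read 'e'  n6⇒n1 (via fail)
[18] read 'd'  n1⇒n2
[19] read 'e'  n2⇒n3
[20] read 'e'  n3⇒n4
[21] read 'a'  n4⇒n5  emit P0@[17:21]
[22] read 'a'  n5⇒n0 (via fail)
[23] read 'c'  n0⇒n6  emit P1@[23:23]
[24] read 'e'  n6⇒n1 (via fail)
[25] read 'd'  n1⇒n2
[26] read 'e'  n2⇒n3
[27] read 'e'  n3⇒n4
[28] read 'a'  n4⇒n5  emit P0@[24:28]
[29] read 'e'  n5⇒n1 (via fail)
[30] read 'd'  n1⇒n2
[31] read 'e'  n2⇒n3
[32] read 'e'  n3⇒n4
[33] read 'a'  n4⇒n5  emit P0@[29:33]
[34] read 'd'  n5⇒n0 (via fail)
[35] read 'b'  n0⇒n0
[36] read 'c'  n0⇒n6  emit P1@[36:36]
[37] read 'd'  n6⇒n0 (via fail)
[38] read 'a'  n0⇒n0
[39] read 'd'  n0⇒n0
[40] read 'b'  n0⇒n0
[41] read 'c'  n0⇒n6  emit P1@[41:41]
[42] read 'e'  n6⇒n1 (via fail)
[43] read 'd'  n1⇒n2
[44] read 'e'  n2⇒n3
[45] read 'e'  n3⇒n4
[46] read 'a'  n4⇒n5  emit P0@[42:46]
[47] read 'e'  n5⇒n1 (via fail)
[48] read 'e'  n1⇒n1 (via fail)
[49] read 'b'  n1⇒n0 (via fail)
[50] read 'c'  n0⇒n6  emit P1@[50:50]
[51] read 'e'  n6⇒n1 (via fail)
[52] read 'e'  n1⇒n1 (via fail)
[53] read 'd'  n1⇒n2
[54] read 'e'  n2⇒n3
[55] read 'e'  n3⇒n4
[56] read 'a'  n4⇒n5  emit P0@[52:56]
[57] read 'e'  n5⇒n1 (via fail)
[58] read 'a'  n1⇒n0 (via fail)
[59] read 'e'  n0⇒n1
[60] read 'e'  n1⇒n1 (via fail)
[61] read 'd'  n1⇒n2
[62] read 'e'  n2⇒n3
[63] read 'e'  n3⇒n4
[64] read 'a'  n4⇒n5  emit P0@[60:64]
[65] read 'b'  n5⇒n0 (via fail)
[66] read 'd'  n0⇒n0
[67] read 'd'  n0⇒n0
[68] read 'b'  n0⇒n0
[69] read 'd'  n0⇒n0
[70] read 'a'  n0⇒n0
[71] read 'c'  n0⇒n6  emit P1@[71:71]
[72] read 'a'  n6⇒n0 (via fail)

Matches: [[0,1],[1,1],[2,1],[3,1],[13,0],[16,1],[21,0],[23,1],[28,0],[33,0],[36,1],[41,1],[46,0],[50,1],[56,0],[64,0],[71,1]]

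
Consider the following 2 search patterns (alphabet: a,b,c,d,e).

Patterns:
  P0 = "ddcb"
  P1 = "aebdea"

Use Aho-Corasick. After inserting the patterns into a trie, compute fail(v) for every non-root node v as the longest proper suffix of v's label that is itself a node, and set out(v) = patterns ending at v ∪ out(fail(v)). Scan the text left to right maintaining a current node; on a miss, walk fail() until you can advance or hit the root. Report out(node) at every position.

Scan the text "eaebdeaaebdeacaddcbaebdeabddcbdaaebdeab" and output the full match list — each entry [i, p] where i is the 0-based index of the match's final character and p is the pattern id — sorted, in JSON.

Build automaton:
Trie nodes:
  n0 'ε': a→5 d→1
  n1 'd': d→2
  n2 'dd': c→3
  n3 'ddc': b→4
  n4 'ddcb': ·  ←P0
  n5 'a': e→6
  n6 'ae': b→7
  n7 'aeb': d→8
  n8 'aebd': e→9
  n9 'aebde': a→10
  n10 'aebdea': ·  ←P1

Failure links (BFS by depth):
  n1('d'): parent n0 fail=0; on 'd' 0 → fail=0;  out ∅∪∅=∅
  n5('a'): parent n0 fail=0; on 'a' 0 → fail=0;  out ∅∪∅=∅
  n2('dd'): parent n1 fail=0; on 'd' 0 → fail=1;  out ∅∪∅=∅
  n6('ae'): parent n5 fail=0; on 'e' 0 → fail=0;  out ∅∪∅=∅
  n3('ddc'): parent n2 fail=1; on 'c' 1→0 → fail=0;  out ∅∪∅=∅
  n7('aeb'): parent n6 fail=0; on 'b' 0 → fail=0;  out ∅∪∅=∅
  n4('ddcb'): parent n3 fail=0; on 'b' 0 → fail=0;  out {0}∪∅={0}
  n8('aebd'): parent n7 fail=0; on 'd' 0 → fail=1;  out ∅∪∅=∅
  n9('aebde'): parent n8 fail=1; on 'e' 1→0 → fail=0;  out ∅∪∅=∅
  n10('aebdea'): parent n9 fail=0; on 'a' 0 → fail=5;  out {1}∪∅={1}

Run:
i=0 'e': node 0→0
i=1 'a': node 0→5
i=2 'e': node 5→6
i=3 'b': node 6→7
i=4 'd': node 7→8
i=5 'e': node 8→9
i=6 'a': node 9→10  ** P1@[1:6]
i=7 'a': node 10→5 (fail-walked)
i=8 'e': node 5→6
i=9 'b': node 6→7
i=10 'd': node 7→8
i=11 'e': node 8→9
i=12 'a': node 9→10  ** P1@[7:12]
i=13 'c': node 10→0 (fail-walked)
i=14 'a': node 0→5
i=15 'd': node 5→1 (fail-walked)
i=16 'd': node 1→2
i=17 'c': node 2→3
i=18 'b': node 3→4  ** P0@[15:18]
i=19 'a': node 4→5 (fail-walked)
i=20 'e': node 5→6
i=21 'b': node 6→7
i=22 'd': node 7→8
i=23 'e': node 8→9
i=24 'a': node 9→10  ** P1@[19:24]
i=25 'b': node 10→0 (fail-walked)
i=26 'd': node 0→1
i=27 'd': node 1→2
i=28 'c': node 2→3
i=29 'b': node 3→4  ** P0@[26:29]
i=30 'd': node 4→1 (fail-walked)
i=31 'a': node 1→5 (fail-walked)
i=32 'a': node 5→5 (fail-walked)
i=33 'e': node 5→6
i=34 'b': node 6→7
i=35 'd': node 7→8
i=36 'e': node 8→9
i=37 'a': node 9→10  ** P1@[32:37]
i=38 'b': node 10→0 (fail-walked)

Matches: [[6,1],[12,1],[18,0],[24,1],[29,0],[37,1]]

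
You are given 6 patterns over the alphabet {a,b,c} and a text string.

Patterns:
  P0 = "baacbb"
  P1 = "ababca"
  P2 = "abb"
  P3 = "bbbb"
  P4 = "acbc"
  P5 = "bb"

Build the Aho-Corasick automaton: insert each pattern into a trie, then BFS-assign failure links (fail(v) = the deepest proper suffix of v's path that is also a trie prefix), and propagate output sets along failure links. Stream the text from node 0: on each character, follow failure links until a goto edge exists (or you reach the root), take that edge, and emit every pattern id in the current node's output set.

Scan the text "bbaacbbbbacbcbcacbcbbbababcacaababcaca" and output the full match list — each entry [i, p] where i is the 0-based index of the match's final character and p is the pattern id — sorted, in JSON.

Construct AC machine:
Trie nodes:
  n0 'ε': a→7 b→1
  n1 'b': a→2 b→14
  n2 'ba': a→3
  n3 'baa': c→4
  n4 'baac': b→5
  n5 'baacb': b→6
  n6 'baacbb': ·  ←P0
  n7 'a': b→8 c→17
  n8 'ab': a→9 b→13
  n9 'aba': b→10
  n10 'abab': c→11
  n11 'ababc': a→12
  n12 'ababca': ·  ←P1
  n13 'abb': ·  ←P2
  n14 'bb': b→15  ←P5
  n15 'bbb': b→16
  n16 'bbbb': ·  ←P3
  n17 'ac': b→18
  n18 'acb': c→19
  n19 'acbc': ·  ←P4

BFS fail/out derivation:
  n1('b'): parent n0 fail=0; on 'b' 0 → fail=0;  out ∅∪∅=∅
  n7('a'): parent n0 fail=0; on 'a' 0 → fail=0;  out ∅∪∅=∅
  n2('ba'): parent n1 fail=0; on 'a' 0 → fail=7;  out ∅∪∅=∅
  n8('ab'): parent n7 fail=0; on 'b' 0 → fail=1;  out ∅∪∅=∅
  n14('bb'): parent n1 fail=0; on 'b' 0 → fail=1;  out {5}∪∅={5}
  n17('ac'): parent n7 fail=0; on 'c' 0 → fail=0;  out ∅∪∅=∅
  n3('baa'): parent n2 fail=7; on 'a' 7→0 → fail=7;  out ∅∪∅=∅
  n9('aba'): parent n8 fail=1; on 'a' 1 → fail=2;  out ∅∪∅=∅
  n13('abb'): parent n8 fail=1; on 'b' 1 → fail=14;  out {2}∪{5}={2,5}
  n15('bbb'): parent n14 fail=1; on 'b' 1 → fail=14;  out ∅∪{5}={5}
  n18('acb'): parent n17 fail=0; on 'b' 0 → fail=1;  out ∅∪∅=∅
  n4('baac'): parent n3 fail=7; on 'c' 7 → fail=17;  out ∅∪∅=∅
  n10('abab'): parent n9 fail=2; on 'b' 2→7 → fail=8;  out ∅∪∅=∅
  n16('bbbb'): parent n15 fail=14; on 'b' 14 → fail=15;  out {3}∪{5}={3,5}
  n19('acbc'): parent n18 fail=1; on 'c' 1→0 → fail=0;  out {4}∪∅={4}
  n5('baacb'): parent n4 fail=17; on 'b' 17 → fail=18;  out ∅∪∅=∅
  n11('ababc'): parent n10 fail=8; on 'c' 8→1→0 → fail=0;  out ∅∪∅=∅
  n6('baacbb'): parent n5 fail=18; on 'b' 18→1 → fail=14;  out {0}∪{5}={0,5}
  n12('ababca'): parent n11 fail=0; on 'a' 0 → fail=7;  out {1}∪∅={1}

Text stream:
i=0 'b': node 0→1
i=1 'b': node 1→14  ** P5@[0:1]
i=2 'a': node 14→2 (fail-walked)
i=3 'a': node 2→3
i=4 'c': node 3→4
i=5 'b': node 4→5
i=6 'b': node 5→6  ** P0@[1:6],P5@[5:6]
i=7 'b': node 6→15 (fail-walked)  ** P5@[6:7]
i=8 'b': node 15→16  ** P3@[5:8],P5@[7:8]
i=9 'a': node 16→2 (fail-walked)
i=10 'c': node 2→17 (fail-walked)
i=11 'b': node 17→18
i=12 'c': node 18→19  ** P4@[9:12]
i=13 'b': node 19→1 (fail-walked)
i=14 'c': node 1→0 (fail-walked)
i=15 'a': node 0→7
i=16 'c': node 7→17
i=17 'b': node 17→18
i=18 'c': node 18→19  ** P4@[15:18]
i=19 'b': node 19→1 (fail-walked)
i=20 'b': node 1→14  ** P5@[19:20]
i=21 'b': node 14→15  ** P5@[20:21]
i=22 'a': node 15→2 (fail-walked)
i=23 'b': node 2→8 (fail-walked)
i=24 'a': node 8→9
i=25 'b': node 9→10
i=26 'c': node 10→11
i=27 'a': node 11→12  ** P1@[22:27]
i=28 'c': node 12→17 (fail-walked)
i=29 'a': node 17→7 (fail-walked)
i=30 'a': node 7→7 (fail-walked)
i=31 'b': node 7→8
i=32 'a': node 8→9
i=33 'b': node 9→10
i=34 'c': node 10→11
i=35 'a': node 11→12  ** P1@[30:35]
i=36 'c': node 12→17 (fail-walked)
i=37 'a': node 17→7 (fail-walked)

All matches (sorted): [[1,5],[6,0],[6,5],[7,5],[8,3],[8,5],[12,4],[18,4],[20,5],[21,5],[27,1],[35,1]]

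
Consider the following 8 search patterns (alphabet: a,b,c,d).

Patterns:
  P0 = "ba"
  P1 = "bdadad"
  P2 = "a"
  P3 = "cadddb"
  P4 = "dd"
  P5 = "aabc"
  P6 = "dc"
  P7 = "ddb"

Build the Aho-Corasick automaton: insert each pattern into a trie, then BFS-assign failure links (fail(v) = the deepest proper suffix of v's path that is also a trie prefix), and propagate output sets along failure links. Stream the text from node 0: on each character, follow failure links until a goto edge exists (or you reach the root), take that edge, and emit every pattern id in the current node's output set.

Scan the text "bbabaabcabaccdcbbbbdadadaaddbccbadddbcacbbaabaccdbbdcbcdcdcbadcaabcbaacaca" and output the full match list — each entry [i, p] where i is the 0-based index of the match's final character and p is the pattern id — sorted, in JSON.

Build:
Trie (insert patterns):
  0='ε' goto a→8 b→1 c→9 d→15
  1='b' goto a→2 d→3
  2='ba' goto ·  ←P0
  3='bd' goto a→4
  4='bda' goto d→5
  5='bdad' goto a→6
  6='bdada' goto d→7
  7='bdadad' goto ·  ←P1
  8='a' goto a→17  ←P2
  9='c' goto a→10
  10='ca' goto d→11
  11='cad' goto d→12
  12='cadd' goto d→13
  13='caddd' goto b→14
  14='cadddb' goto ·  ←P3
  15='d' goto c→20 d→16
  16='dd' goto b→21  ←P4
  17='aa' goto b→18
  18='aab' goto c→19
  19='aabc' goto ·  ←P5
  20='dc' goto ·  ←P6
  21='ddb' goto ·  ←P7

Failure links (BFS by depth):
  fail(1) 'b': from fail(0)=0 chase 'b': 0 ⇒ 0;  out=∅∪out(0)=∅
  fail(8) 'a': from fail(0)=0 chase 'a': 0 ⇒ 0;  out={2}∪out(0)={2}
  fail(9) 'c': from fail(0)=0 chase 'c': 0 ⇒ 0;  out=∅∪out(0)=∅
  fail(15) 'd': from fail(0)=0 chase 'd': 0 ⇒ 0;  out=∅∪out(0)=∅
  fail(2) 'ba': from fail(1)=0 chase 'a': 0 ⇒ 8;  out={0}∪out(8)={0,2}
  fail(3) 'bd': from fail(1)=0 chase 'd': 0 ⇒ 15;  out=∅∪out(15)=∅
  fail(10) 'ca': from fail(9)=0 chase 'a': 0 ⇒ 8;  out=∅∪out(8)={2}
  fail(16) 'dd': from fail(15)=0 chase 'd': 0 ⇒ 15;  out={4}∪out(15)={4}
  fail(17) 'aa': from fail(8)=0 chase 'a': 0 ⇒ 8;  out=∅∪out(8)={2}
  fail(20) 'dc': from fail(15)=0 chase 'c': 0 ⇒ 9;  out={6}∪out(9)={6}
  fail(4) 'bda': from fail(3)=15 chase 'a': 15→0 ⇒ 8;  out=∅∪out(8)={2}
  fail(11) 'cad': from fail(10)=8 chase 'd': 8→0 ⇒ 15;  out=∅∪out(15)=∅
  fail(18) 'aab': from fail(17)=8 chase 'b': 8→0 ⇒ 1;  out=∅∪out(1)=∅
  fail(21) 'ddb': from fail(16)=15 chase 'b': 15→0 ⇒ 1;  out={7}∪out(1)={7}
  fail(5) 'bdad': from fail(4)=8 chase 'd': 8→0 ⇒ 15;  out=∅∪out(15)=∅
  fail(12) 'cadd': from fail(11)=15 chase 'd': 15 ⇒ 16;  out=∅∪out(16)={4}
  fail(19) 'aabc': from fail(18)=1 chase 'c': 1→0 ⇒ 9;  out={5}∪out(9)={5}
  fail(6) 'bdada': from fail(5)=15 chase 'a': 15→0 ⇒ 8;  out=∅∪out(8)={2}
  fail(13) 'caddd': from fail(12)=16 chase 'd': 16→15 ⇒ 16;  out=∅∪out(16)={4}
  fail(7) 'bdadad': from fail(6)=8 chase 'd': 8→0 ⇒ 15;  out={1}∪out(15)={1}
  fail(14) 'cadddb': from fail(13)=16 chase 'b': 16 ⇒ 21;  out={3}∪out(21)={3,7}

Scan:
pos 0 'b': at 1
pos 1 'b': at 1 (fail-walked)
pos 2 'a': at 2  ** P0@[1:2],P2@[2:2]
pos 3 'b': at 1 (fail-walked)
pos 4 'a': at 2  ** P0@[3:4],P2@[4:4]
pos 5 'a': at 17 (fail-walked)  ** P2@[5:5]
pos 6 'b': at 18
pos 7 'c': at 19  ** P5@[4:7]
pos 8 'a': at 10 (fail-walked)  ** P2@[8:8]
pos 9 'b': at 1 (fail-walked)
pos 10 'a': at 2  ** P0@[9:10],P2@[10:10]
pos 11 'c': at 9 (fail-walked)
pos 12 'c': at 9 (fail-walked)
pos 13 'd': at 15 (fail-walked)
pos 14 'c': at 20  ** P6@[13:14]
pos 15 'b': at 1 (fail-walked)
pos 16 'b': at 1 (fail-walked)
pos 17 'b': at 1 (fail-walked)
pos 18 'b': at 1 (fail-walked)
pos 19 'd': at 3
pos 20 'a': at 4  ** P2@[20:20]
pos 21 'd': at 5
pos 22 'a': at 6  ** P2@[22:22]
pos 23 'd': at 7  ** P1@[18:23]
pos 24 'a': at 8 (fail-walked)  ** P2@[24:24]
pos 25 'a': at 17  ** P2@[25:25]
pos 26 'd': at 15 (fail-walked)
pos 27 'd': at 16  ** P4@[26:27]
pos 28 'b': at 21  ** P7@[26:28]
pos 29 'c': at 9 (fail-walked)
pos 30 'c': at 9 (fail-walked)
pos 31 'b': at 1 (fail-walked)
pos 32 'a': at 2  ** P0@[31:32],P2@[32:32]
pos 33 'd': at 15 (fail-walked)
pos 34 'd': at 16  ** P4@[33:34]
pos 35 'd': at 16 (fail-walked)  ** P4@[34:35]
pos 36 'b': at 21  ** P7@[34:36]
pos 37 'c': at 9 (fail-walked)
pos 38 'a': at 10  ** P2@[38:38]
pos 39 'c': at 9 (fail-walked)
pos 40 'b': at 1 (fail-walked)
pos 41 'b': at 1 (fail-walked)
pos 42 'a': at 2  ** P0@[41:42],P2@[42:42]
pos 43 'a': at 17 (fail-walked)  ** P2@[43:43]
pos 44 'b': at 18
pos 45 'a': at 2 (fail-walked)  ** P0@[44:45],P2@[45:45]
pos 46 'c': at 9 (fail-walked)
pos 47 'c': at 9 (fail-walked)
pos 48 'd': at 15 (fail-walked)
pos 49 'b': at 1 (fail-walked)
pos 50 'b': at 1 (fail-walked)
pos 51 'd': at 3
pos 52 'c': at 20 (fail-walked)  ** P6@[51:52]
pos 53 'b': at 1 (fail-walked)
pos 54 'c': at 9 (fail-walked)
pos 55 'd': at 15 (fail-walked)
pos 56 'c': at 20  ** P6@[55:56]
pos 57 'd': at 15 (fail-walked)
pos 58 'c': at 20  ** P6@[57:58]
pos 59 'b': at 1 (fail-walked)
pos 60 'a': at 2  ** P0@[59:60],P2@[60:60]
pos 61 'd': at 15 (fail-walked)
pos 62 'c': at 20  ** P6@[61:62]
pos 63 'a': at 10 (fail-walked)  ** P2@[63:63]
pos 64 'a': at 17 (fail-walked)  ** P2@[64:64]
pos 65 'b': at 18
pos 66 'c': at 19  ** P5@[63:66]
pos 67 'b': at 1 (fail-walked)
pos 68 'a': at 2  ** P0@[67:68],P2@[68:68]
pos 69 'a': at 17 (fail-walked)  ** P2@[69:69]
pos 70 'c': at 9 (fail-walked)
pos 71 'a': at 10  ** P2@[71:71]
pos 72 'c': at 9 (fail-walked)
pos 73 'a': at 10  ** P2@[73:73]

Matches: [[2,0],[2,2],[4,0],[4,2],[5,2],[7,5],[8,2],[10,0],[10,2],[14,6],[20,2],[22,2],[23,1],[24,2],[25,2],[27,4],[28,7],[32,0],[32,2],[34,4],[35,4],[36,7],[38,2],[42,0],[42,2],[43,2],[45,0],[45,2],[52,6],[56,6],[58,6],[60,0],[60,2],[62,6],[63,2],[64,2],[66,5],[68,0],[68,2],[69,2],[71,2],[73,2]]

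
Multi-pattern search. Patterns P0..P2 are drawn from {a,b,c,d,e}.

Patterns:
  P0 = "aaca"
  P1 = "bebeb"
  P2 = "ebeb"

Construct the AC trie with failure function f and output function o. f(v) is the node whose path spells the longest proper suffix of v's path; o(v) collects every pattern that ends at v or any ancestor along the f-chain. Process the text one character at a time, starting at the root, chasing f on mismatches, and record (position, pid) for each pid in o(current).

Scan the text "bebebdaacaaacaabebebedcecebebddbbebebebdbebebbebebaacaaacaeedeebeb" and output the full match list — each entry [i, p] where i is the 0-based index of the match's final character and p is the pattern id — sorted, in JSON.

Construct AC machine:
Trie nodes:
  0='ε' goto a→1 b→5 e→10
  1='a' goto a→2
  2='aa' goto c→3
  3='aac' goto a→4
  4='aaca' goto ·  [P0 ends]
  5='b' goto e→6
  6='be' goto b→7
  7='beb' goto e→8
  8='bebe' goto b→9
  9='bebeb' goto ·  [P1 ends]
  10='e' goto b→11
  11='eb' goto e→12
  12='ebe' goto b→13
  13='ebeb' goto ·  [P2 ends]

BFS fail/out derivation:
  fail(1) 'a': from fail(0)=0 chase 'a': 0 ⇒ 0;  out=∅∪out(0)=∅
  fail(5) 'b': from fail(0)=0 chase 'b': 0 ⇒ 0;  out=∅∪out(0)=∅
  fail(10) 'e': from fail(0)=0 chase 'e': 0 ⇒ 0;  out=∅∪out(0)=∅
  fail(2) 'aa': from fail(1)=0 chase 'a': 0 ⇒ 1;  out=∅∪out(1)=∅
  fail(6) 'be': from fail(5)=0 chase 'e': 0 ⇒ 10;  out=∅∪out(10)=∅
  fail(11) 'eb': from fail(10)=0 chase 'b': 0 ⇒ 5;  out=∅∪out(5)=∅
  fail(3) 'aac': from fail(2)=1 chase 'c': 1→0 ⇒ 0;  out=∅∪out(0)=∅
  fail(7) 'beb': from fail(6)=10 chase 'b': 10 ⇒ 11;  out=∅∪out(11)=∅
  fail(12) 'ebe': from fail(11)=5 chase 'e': 5 ⇒ 6;  out=∅∪out(6)=∅
  fail(4) 'aaca': from fail(3)=0 chase 'a': 0 ⇒ 1;  out={0}∪out(1)={0}
  fail(8) 'bebe': from fail(7)=11 chase 'e': 11 ⇒ 12;  out=∅∪out(12)=∅
  fail(13) 'ebeb': from fail(12)=6 chase 'b': 6 ⇒ 7;  out={2}∪out(7)={2}
  fail(9) 'bebeb': from fail(8)=12 chase 'b': 12 ⇒ 13;  out={1}∪out(13)={1,2}

Run:
[0] read 'b'  n0⇒n5
[1] read 'e'  n5⇒n6
[2] read 'b'  n6⇒n7
[3] read 'e'  n7⇒n8
[4] read 'b'  n8⇒n9  ** P1@[0:4],P2@[1:4]
[5] read 'd'  n9⇒n0 (fail-walked)
[6] read 'a'  n0⇒n1
[7] read 'a'  n1⇒n2
[8] read 'c'  n2⇒n3
[9] read 'a'  n3⇒n4  ** P0@[6:9]
[10] read 'a'  n4⇒n2 (fail-walked)
[11] read 'a'  n2⇒n2 (fail-walked)
[12] read 'c'  n2⇒n3
[13] read 'a'  n3⇒n4  ** P0@[10:13]
[14] read 'a'  n4⇒n2 (fail-walked)
[15] read 'b'  n2⇒n5 (fail-walked)
[16] read 'e'  n5⇒n6
[17] read 'b'  n6⇒n7
[18] read 'e'  n7⇒n8
[19] read 'b'  n8⇒n9  ** P1@[15:19],P2@[16:19]
[20] read 'e'  n9⇒n8 (fail-walked)
[21] read 'd'  n8⇒n0 (fail-walked)
[22] read 'c'  n0⇒n0
[23] read 'e'  n0⇒n10
[24] read 'c'  n10⇒n0 (fail-walked)
[25] read 'e'  n0⇒n10
[26] read 'b'  n10⇒n11
[27] read 'e'  n11⇒n12
[28] read 'b'  n12⇒n13  ** P2@[25:28]
[29] read 'd'  n13⇒n0 (fail-walked)
[30] read 'd'  n0⇒n0
[31] read 'b'  n0⇒n5
[32] read 'b'  n5⇒n5 (fail-walked)
[33] read 'e'  n5⇒n6
[34] read 'b'  n6⇒n7
[35] read 'e'  n7⇒n8
[36] read 'b'  n8⇒n9  ** P1@[32:36],P2@[33:36]
[37] read 'e'  n9⇒n8 (fail-walked)
[38] read 'b'  n8⇒n9  ** P1@[34:38],P2@[35:38]
[39] read 'd'  n9⇒n0 (fail-walked)
[40] read 'b'  n0⇒n5
[41] read 'e'  n5⇒n6
[42] read 'b'  n6⇒n7
[43] read 'e'  n7⇒n8
[44] read 'b'  n8⇒n9  ** P1@[40:44],P2@[41:44]
[45] read 'b'  n9⇒n5 (fail-walked)
[46] read 'e'  n5⇒n6
[47] read 'b'  n6⇒n7
[48] read 'e'  n7⇒n8
[49] read 'b'  n8⇒n9  ** P1@[45:49],P2@[46:49]
[50] read 'a'  n9⇒n1 (fail-walked)
[51] read 'a'  n1⇒n2
[52] read 'c'  n2⇒n3
[53] read 'a'  n3⇒n4  ** P0@[50:53]
[54] read 'a'  n4⇒n2 (fail-walked)
[55] read 'a'  n2⇒n2 (fail-walked)
[56] read 'c'  n2⇒n3
[57] read 'a'  n3⇒n4  ** P0@[54:57]
[58] read 'e'  n4⇒n10 (fail-walked)
[59] read 'e'  n10⇒n10 (fail-walked)
[60] read 'd'  n10⇒n0 (fail-walked)
[61] read 'e'  n0⇒n10
[62] read 'e'  n10⇒n10 (fail-walked)
[63] read 'b'  n10⇒n11
[64] read 'e'  n11⇒n12
[65] read 'b'  n12⇒n13  ** P2@[62:65]

Matches: [[4,1],[4,2],[9,0],[13,0],[19,1],[19,2],[28,2],[36,1],[36,2],[38,1],[38,2],[44,1],[44,2],[49,1],[49,2],[53,0],[57,0],[65,2]]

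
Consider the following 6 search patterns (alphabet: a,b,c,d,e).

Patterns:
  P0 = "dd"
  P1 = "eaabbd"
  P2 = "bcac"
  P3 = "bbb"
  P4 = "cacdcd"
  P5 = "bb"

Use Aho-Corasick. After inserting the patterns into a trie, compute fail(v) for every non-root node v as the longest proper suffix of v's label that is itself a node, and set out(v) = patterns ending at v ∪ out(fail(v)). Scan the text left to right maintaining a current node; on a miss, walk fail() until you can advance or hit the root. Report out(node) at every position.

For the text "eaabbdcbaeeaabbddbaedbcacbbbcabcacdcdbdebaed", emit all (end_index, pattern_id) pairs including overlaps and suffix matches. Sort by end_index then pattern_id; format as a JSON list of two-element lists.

Build:
Trie nodes:
  n0 'ε': b→9 c→15 d→1 e→3
  n1 'd': d→2
  n2 'dd': ·  [P0 ends]
  n3 'e': a→4
  n4 'ea': a→5
  n5 'eaa': b→6
  n6 'eaab': b→7
  n7 'eaabb': d→8
  n8 'eaabbd': ·  [P1 ends]
  n9 'b': b→13 c→10
  n10 'bc': a→11
  n11 'bca': c→12
  n12 'bcac': ·  [P2 ends]
  n13 'bb': b→14  [P5 ends]
  n14 'bbb': ·  [P3 ends]
  n15 'c': a→16
  n16 'ca': c→17
  n17 'cac': d→18
  n18 'cacd': c→19
  n19 'cacdc': d→20
  n20 'cacdcd': ·  [P4 ends]

Failure links (BFS by depth):
  n1('d'): parent n0 fail=0; on 'd' 0 → fail=0;  out ∅∪∅=∅
  n3('e'): parent n0 fail=0; on 'e' 0 → fail=0;  out ∅∪∅=∅
  n9('b'): parent n0 fail=0; on 'b' 0 → fail=0;  out ∅∪∅=∅
  n15('c'): parent n0 fail=0; on 'c' 0 → fail=0;  out ∅∪∅=∅
  n2('dd'): parent n1 fail=0; on 'd' 0 → fail=1;  out {0}∪∅={0}
  n4('ea'): parent n3 fail=0; on 'a' 0 → fail=0;  out ∅∪∅=∅
  n10('bc'): parent n9 fail=0; on 'c' 0 → fail=15;  out ∅∪∅=∅
  n13('bb'): parent n9 fail=0; on 'b' 0 → fail=9;  out {5}∪∅={5}
  n16('ca'): parent n15 fail=0; on 'a' 0 → fail=0;  out ∅∪∅=∅
  n5('eaa'): parent n4 fail=0; on 'a' 0 → fail=0;  out ∅∪∅=∅
  n11('bca'): parent n10 fail=15; on 'a' 15 → fail=16;  out ∅∪∅=∅
  n14('bbb'): parent n13 fail=9; on 'b' 9 → fail=13;  out {3}∪{5}={3,5}
  n17('cac'): parent n16 fail=0; on 'c' 0 → fail=15;  out ∅∪∅=∅
  n6('eaab'): parent n5 fail=0; on 'b' 0 → fail=9;  out ∅∪∅=∅
  n12('bcac'): parent n11 fail=16; on 'c' 16 → fail=17;  out {2}∪∅={2}
  n18('cacd'): parent n17 fail=15; on 'd' 15→0 → fail=1;  out ∅∪∅=∅
  n7('eaabb'): parent n6 fail=9; on 'b' 9 → fail=13;  out ∅∪{5}={5}
  n19('cacdc'): parent n18 fail=1; on 'c' 1→0 → fail=15;  out ∅∪∅=∅
  n8('eaabbd'): parent n7 fail=13; on 'd' 13→9→0 → fail=1;  out {1}∪∅={1}
  n20('cacdcd'): parent n19 fail=15; on 'd' 15→0 → fail=1;  out {4}∪∅={4}

Text stream:
i=0 'e': node 0→3
i=1 'a': node 3→4
i=2 'a': node 4→5
i=3 'b': node 5→6
i=4 'b': node 6→7  emit P5@[3:4]
i=5 'd': node 7→8  emit P1@[0:5]
i=6 'c': node 8→15 ·f
i=7 'b': node 15→9 ·f
i=8 'a': node 9→0 ·f
i=9 'e': node 0→3
i=10 'e': node 3→3 ·f
i=11 'a': node 3→4
i=12 'a': node 4→5
i=13 'b': node 5→6
i=14 'b': node 6→7  emit P5@[13:14]
i=15 'd': node 7→8  emit P1@[10:15]
i=16 'd': node 8→2 ·f  emit P0@[15:16]
i=17 'b': node 2→9 ·f
i=18 'a': node 9→0 ·f
i=19 'e': node 0→3
i=20 'd': node 3→1 ·f
i=21 'b': node 1→9 ·f
i=22 'c': node 9→10
i=23 'a': node 10→11
i=24 'c': node 11→12  emit P2@[21:24]
i=25 'b': node 12→9 ·f
i=26 'b': node 9→13  emit P5@[25:26]
i=27 'b': node 13→14  emit P3@[25:27],P5@[26:27]
i=28 'c': node 14→10 ·f
i=29 'a': node 10→11
i=30 'b': node 11→9 ·f
i=31 'c': node 9→10
i=32 'a': node 10→11
i=33 'c': node 11→12  emit P2@[30:33]
i=34 'd': node 12→18 ·f
i=35 'c': node 18→19
i=36 'd': node 19→20  emit P4@[31:36]
i=37 'b': node 20→9 ·f
i=38 'd': node 9→1 ·f
i=39 'e': node 1→3 ·f
i=40 'b': node 3→9 ·f
i=41 'a': node 9→0 ·f
i=42 'e': node 0→3
i=43 'd': node 3→1 ·f

Matches: [[4,5],[5,1],[14,5],[15,1],[16,0],[24,2],[26,5],[27,3],[27,5],[33,2],[36,4]]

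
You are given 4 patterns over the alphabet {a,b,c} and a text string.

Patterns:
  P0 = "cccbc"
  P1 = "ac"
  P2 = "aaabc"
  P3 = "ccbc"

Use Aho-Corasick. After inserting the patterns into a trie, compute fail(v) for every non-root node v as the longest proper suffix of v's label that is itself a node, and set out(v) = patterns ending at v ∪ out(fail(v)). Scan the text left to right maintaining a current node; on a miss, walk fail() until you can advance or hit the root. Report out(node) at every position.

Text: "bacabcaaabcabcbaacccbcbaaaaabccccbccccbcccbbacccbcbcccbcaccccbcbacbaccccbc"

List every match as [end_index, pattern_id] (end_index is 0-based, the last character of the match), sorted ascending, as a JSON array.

Build automaton:
Trie nodes:
  n0 'ε': a→6 c→1
  n1 'c': c→2
  n2 'cc': b→12 c→3
  n3 'ccc': b→4
  n4 'cccb': c→5
  n5 'cccbc': ·  [P0 ends]
  n6 'a': a→8 c→7
  n7 'ac': ·  [P1 ends]
  n8 'aa': a→9
  n9 'aaa': b→10
  n10 'aaab': c→11
  n11 'aaabc': ·  [P2 ends]
  n12 'ccb': c→13
  n13 'ccbc': ·  [P3 ends]

Failure links (BFS by depth):
  n1('c'): parent n0 fail=0; on 'c' 0 → fail=0;  out ∅∪∅=∅
  n6('a'): parent n0 fail=0; on 'a' 0 → fail=0;  out ∅∪∅=∅
  n2('cc'): parent n1 fail=0; on 'c' 0 → fail=1;  out ∅∪∅=∅
  n7('ac'): parent n6 fail=0; on 'c' 0 → fail=1;  out {1}∪∅={1}
  n8('aa'): parent n6 fail=0; on 'a' 0 → fail=6;  out ∅∪∅=∅
  n3('ccc'): parent n2 fail=1; on 'c' 1 → fail=2;  out ∅∪∅=∅
  n9('aaa'): parent n8 fail=6; on 'a' 6 → fail=8;  out ∅∪∅=∅
  n12('ccb'): parent n2 fail=1; on 'b' 1→0 → fail=0;  out ∅∪∅=∅
  n4('cccb'): parent n3 fail=2; on 'b' 2 → fail=12;  out ∅∪∅=∅
  n10('aaab'): parent n9 fail=8; on 'b' 8→6→0 → fail=0;  out ∅∪∅=∅
  n13('ccbc'): parent n12 fail=0; on 'c' 0 → fail=1;  out {3}∪∅={3}
  n5('cccbc'): parent n4 fail=12; on 'c' 12 → fail=13;  out {0}∪{3}={0,3}
  n11('aaabc'): parent n10 fail=0; on 'c' 0 → fail=1;  out {2}∪∅={2}

Text stream:
i=0 'b': node 0→0
i=1 'a': node 0→6
i=2 'c': node 6→7  ** P1@[1:2]
i=3 'a': node 7→6 (fail-walked)
i=4 'b': node 6→0 (fail-walked)
i=5 'c': node 0→1
i=6 'a': node 1→6 (fail-walked)
i=7 'a': node 6→8
i=8 'a': node 8→9
i=9 'b': node 9→10
i=10 'c': node 10→11  ** P2@[6:10]
i=11 'a': node 11→6 (fail-walked)
i=12 'b': node 6→0 (fail-walked)
i=13 'c': node 0→1
i=14 'b': node 1→0 (fail-walked)
i=15 'a': node 0→6
i=16 'a': node 6→8
i=17 'c': node 8→7 (fail-walked)  ** P1@[16:17]
i=18 'c': node 7→2 (fail-walked)
i=19 'c': node 2→3
i=20 'b': node 3→4
i=21 'c': node 4→5  ** P0@[17:21],P3@[18:21]
i=22 'b': node 5→0 (fail-walked)
i=23 'a': node 0→6
i=24 'a': node 6→8
i=25 'a': node 8→9
i=26 'a': node 9→9 (fail-walked)
i=27 'a': node 9→9 (fail-walked)
i=28 'b': node 9→10
i=29 'c': node 10→11  ** P2@[25:29]
i=30 'c': node 11→2 (fail-walked)
i=31 'c': node 2→3
i=32 'c': node 3→3 (fail-walked)
i=33 'b': node 3→4
i=34 'c': node 4→5  ** P0@[30:34],P3@[31:34]
i=35 'c': node 5→2 (fail-walked)
i=36 'c': node 2→3
i=37 'c': node 3→3 (fail-walked)
i=38 'b': node 3→4
i=39 'c': node 4→5  ** P0@[35:39],P3@[36:39]
i=40 'c': node 5→2 (fail-walked)
i=41 'c': node 2→3
i=42 'b': node 3→4
i=43 'b': node 4→0 (fail-walked)
i=44 'a': node 0→6
i=45 'c': node 6→7  ** P1@[44:45]
i=46 'c': node 7→2 (fail-walked)
i=47 'c': node 2→3
i=48 'b': node 3→4
i=49 'c': node 4→5  ** P0@[45:49],P3@[46:49]
i=50 'b': node 5→0 (fail-walked)
i=51 'c': node 0→1
i=52 'c': node 1→2
i=53 'c': node 2→3
i=54 'b': node 3→4
i=55 'c': node 4→5  ** P0@[51:55],P3@[52:55]
i=56 'a': node 5→6 (fail-walked)
i=57 'c': node 6→7  ** P1@[56:57]
i=58 'c': node 7→2 (fail-walked)
i=59 'c': node 2→3
i=60 'c': node 3→3 (fail-walked)
i=61 'b': node 3→4
i=62 'c': node 4→5  ** P0@[58:62],P3@[59:62]
i=63 'b': node 5→0 (fail-walked)
i=64 'a': node 0→6
i=65 'c': node 6→7  ** P1@[64:65]
i=66 'b': node 7→0 (fail-walked)
i=67 'a': node 0→6
i=68 'c': node 6→7  ** P1@[67:68]
i=69 'c': node 7→2 (fail-walked)
i=70 'c': node 2→3
i=71 'c': node 3→3 (fail-walked)
i=72 'b': node 3→4
i=73 'c': node 4→5  ** P0@[69:73],P3@[70:73]

Matches: [[2,1],[10,2],[17,1],[21,0],[21,3],[29,2],[34,0],[34,3],[39,0],[39,3],[45,1],[49,0],[49,3],[55,0],[55,3],[57,1],[62,0],[62,3],[65,1],[68,1],[73,0],[73,3]]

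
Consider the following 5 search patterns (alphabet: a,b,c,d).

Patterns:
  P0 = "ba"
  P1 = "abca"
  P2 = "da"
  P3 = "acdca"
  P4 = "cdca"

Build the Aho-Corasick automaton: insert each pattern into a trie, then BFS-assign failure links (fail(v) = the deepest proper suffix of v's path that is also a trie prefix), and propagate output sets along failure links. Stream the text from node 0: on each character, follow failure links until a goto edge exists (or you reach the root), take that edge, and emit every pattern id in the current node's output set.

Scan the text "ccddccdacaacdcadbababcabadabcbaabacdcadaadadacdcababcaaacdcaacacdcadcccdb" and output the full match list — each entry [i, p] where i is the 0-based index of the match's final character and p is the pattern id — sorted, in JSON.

Construct AC machine:
Trie nodes:
  n0 'ε': a→3 b→1 c→13 d→7
  n1 'b': a→2
  n2 'ba': ·  ←P0
  n3 'a': b→4 c→9
  n4 'ab': c→5
  n5 'abc': a→6
  n6 'abca': ·  ←P1
  n7 'd': a→8
  n8 'da': ·  ←P2
  n9 'ac': d→10
  n10 'acd': c→11
  n11 'acdc': a→12
  n12 'acdca': ·  ←P3
  n13 'c': d→14
  n14 'cd': c→15
  n15 'cdc': a→16
  n16 'cdca': ·  ←P4

Failure links (BFS by depth):
  n1('b'): parent n0 fail=0; on 'b' 0 → fail=0;  out ∅∪∅=∅
  n3('a'): parent n0 fail=0; on 'a' 0 → fail=0;  out ∅∪∅=∅
  n7('d'): parent n0 fail=0; on 'd' 0 → fail=0;  out ∅∪∅=∅
  n13('c'): parent n0 fail=0; on 'c' 0 → fail=0;  out ∅∪∅=∅
  n2('ba'): parent n1 fail=0; on 'a' 0 → fail=3;  out {0}∪∅={0}
  n4('ab'): parent n3 fail=0; on 'b' 0 → fail=1;  out ∅∪∅=∅
  n8('da'): parent n7 fail=0; on 'a' 0 → fail=3;  out {2}∪∅={2}
  n9('ac'): parent n3 fail=0; on 'c' 0 → fail=13;  out ∅∪∅=∅
  n14('cd'): parent n13 fail=0; on 'd' 0 → fail=7;  out ∅∪∅=∅
  n5('abc'): parent n4 fail=1; on 'c' 1→0 → fail=13;  out ∅∪∅=∅
  n10('acd'): parent n9 fail=13; on 'd' 13 → fail=14;  out ∅∪∅=∅
  n15('cdc'): parent n14 fail=7; on 'c' 7→0 → fail=13;  out ∅∪∅=∅
  n6('abca'): parent n5 fail=13; on 'a' 13→0 → fail=3;  out {1}∪∅={1}
  n11('acdc'): parent n10 fail=14; on 'c' 14 → fail=15;  out ∅∪∅=∅
  n16('cdca'): parent n15 fail=13; on 'a' 13→0 → fail=3;  out {4}∪∅={4}
  n12('acdca'): parent n11 fail=15; on 'a' 15 → fail=16;  out {3}∪{4}={3,4}

Run:
i=0 'c': node 0→13
i=1 'c': node 13→13 (via fail)
i=2 'd': node 13→14
i=3 'd': node 14→7 (via fail)
i=4 'c': node 7→13 (via fail)
i=5 'c': node 13→13 (via fail)
i=6 'd': node 13→14
i=7 'a': node 14→8 (via fail)  ** P2@[6:7]
i=8 'c': node 8→9 (via fail)
i=9 'a': node 9→3 (via fail)
i=10 'a': node 3→3 (via fail)
i=11 'c': node 3→9
i=12 'd': node 9→10
i=13 'c': node 10→11
i=14 'a': node 11→12  ** P3@[10:14],P4@[11:14]
i=15 'd': node 12→7 (via fail)
i=16 'b': node 7→1 (via fail)
i=17 'a': node 1→2  ** P0@[16:17]
i=18 'b': node 2→4 (via fail)
i=19 'a': node 4→2 (via fail)  ** P0@[18:19]
i=20 'b': node 2→4 (via fail)
i=21 'c': node 4→5
i=22 'a': node 5→6  ** P1@[19:22]
i=23 'b': node 6→4 (via fail)
i=24 'a': node 4→2 (via fail)  ** P0@[23:24]
i=25 'd': node 2→7 (via fail)
i=26 'a': node 7→8  ** P2@[25:26]
i=27 'b': node 8→4 (via fail)
i=28 'c': node 4→5
i=29 'b': node 5→1 (via fail)
i=30 'a': node 1→2  ** P0@[29:30]
i=31 'a': node 2→3 (via fail)
i=32 'b': node 3→4
i=33 'a': node 4→2 (via fail)  ** P0@[32:33]
i=34 'c': node 2→9 (via fail)
i=35 'd': node 9→10
i=36 'c': node 10→11
i=37 'a': node 11→12  ** P3@[33:37],P4@[34:37]
i=38 'd': node 12→7 (via fail)
i=39 'a': node 7→8  ** P2@[38:39]
i=40 'a': node 8→3 (via fail)
i=41 'd': node 3→7 (via fail)
i=42 'a': node 7→8  ** P2@[41:42]
i=43 'd': node 8→7 (via fail)
i=44 'a': node 7→8  ** P2@[43:44]
i=45 'c': node 8→9 (via fail)
i=46 'd': node 9→10
i=47 'c': node 10→11
i=48 'a': node 11→12  ** P3@[44:48],P4@[45:48]
i=49 'b': node 12→4 (via fail)
i=50 'a': node 4→2 (via fail)  ** P0@[49:50]
i=51 'b': node 2→4 (via fail)
i=52 'c': node 4→5
i=53 'a': node 5→6  ** P1@[50:53]
i=54 'a': node 6→3 (via fail)
i=55 'a': node 3→3 (via fail)
i=56 'c': node 3→9
i=57 'd': node 9→10
i=58 'c': node 10→11
i=59 'a': node 11→12  ** P3@[55:59],P4@[56:59]
i=60 'a': node 12→3 (via fail)
i=61 'c': node 3→9
i=62 'a': node 9→3 (via fail)
i=63 'c': node 3→9
i=64 'd': node 9→10
i=65 'c': node 10→11
i=66 'a': node 11→12  ** P3@[62:66],P4@[63:66]
i=67 'd': node 12→7 (via fail)
i=68 'c': node 7→13 (via fail)
i=69 'c': node 13→13 (via fail)
i=70 'c': node 13→13 (via fail)
i=71 'd': node 13→14
i=72 'b': node 14→1 (via fail)

Matches: [[7,2],[14,3],[14,4],[17,0],[19,0],[22,1],[24,0],[26,2],[30,0],[33,0],[37,3],[37,4],[39,2],[42,2],[44,2],[48,3],[48,4],[50,0],[53,1],[59,3],[59,4],[66,3],[66,4]]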